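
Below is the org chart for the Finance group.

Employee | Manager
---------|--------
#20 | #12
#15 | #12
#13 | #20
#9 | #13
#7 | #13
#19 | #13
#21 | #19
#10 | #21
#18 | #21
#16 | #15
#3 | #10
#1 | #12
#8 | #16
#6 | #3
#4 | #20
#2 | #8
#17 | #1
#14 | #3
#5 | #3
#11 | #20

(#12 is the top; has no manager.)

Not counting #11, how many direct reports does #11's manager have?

#11 reports to #20. #20's other direct reports are #13, #4 — 2 peers.

2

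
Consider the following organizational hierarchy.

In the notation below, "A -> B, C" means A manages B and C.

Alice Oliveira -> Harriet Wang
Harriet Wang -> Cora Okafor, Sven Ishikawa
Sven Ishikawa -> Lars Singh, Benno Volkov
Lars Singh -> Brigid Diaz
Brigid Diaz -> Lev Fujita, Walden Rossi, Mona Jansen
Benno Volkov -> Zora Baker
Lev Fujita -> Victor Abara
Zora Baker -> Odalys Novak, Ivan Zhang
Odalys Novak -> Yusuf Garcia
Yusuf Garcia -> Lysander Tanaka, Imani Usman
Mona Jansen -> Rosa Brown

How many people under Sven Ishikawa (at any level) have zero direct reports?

The people in Sven Ishikawa's organization with no one reporting to them are Ivan Zhang, Imani Usman, Lysander Tanaka, Rosa Brown, Walden Rossi, Victor Abara. That is 6.

6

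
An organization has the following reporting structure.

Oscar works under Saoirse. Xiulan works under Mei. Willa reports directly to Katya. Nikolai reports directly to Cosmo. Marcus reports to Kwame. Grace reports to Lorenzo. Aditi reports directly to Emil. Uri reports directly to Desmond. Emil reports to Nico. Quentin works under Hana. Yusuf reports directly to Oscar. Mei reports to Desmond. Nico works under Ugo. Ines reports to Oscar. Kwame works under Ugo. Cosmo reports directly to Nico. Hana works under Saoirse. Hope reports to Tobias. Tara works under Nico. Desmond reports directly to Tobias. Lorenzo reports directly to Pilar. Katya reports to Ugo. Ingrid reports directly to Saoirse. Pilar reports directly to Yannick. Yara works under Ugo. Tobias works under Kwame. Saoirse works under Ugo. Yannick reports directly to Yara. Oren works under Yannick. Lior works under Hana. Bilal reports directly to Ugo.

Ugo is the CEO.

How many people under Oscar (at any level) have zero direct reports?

2

The people in Oscar's organization with no one reporting to them are Ines, Yusuf. That is 2.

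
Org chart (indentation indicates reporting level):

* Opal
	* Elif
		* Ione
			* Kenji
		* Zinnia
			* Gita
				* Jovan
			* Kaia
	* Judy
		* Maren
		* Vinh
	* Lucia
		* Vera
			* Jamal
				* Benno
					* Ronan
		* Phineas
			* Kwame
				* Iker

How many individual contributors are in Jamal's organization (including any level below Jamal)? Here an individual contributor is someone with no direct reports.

1

The only person in Jamal's organization with no one reporting to them is Ronan. That is 1.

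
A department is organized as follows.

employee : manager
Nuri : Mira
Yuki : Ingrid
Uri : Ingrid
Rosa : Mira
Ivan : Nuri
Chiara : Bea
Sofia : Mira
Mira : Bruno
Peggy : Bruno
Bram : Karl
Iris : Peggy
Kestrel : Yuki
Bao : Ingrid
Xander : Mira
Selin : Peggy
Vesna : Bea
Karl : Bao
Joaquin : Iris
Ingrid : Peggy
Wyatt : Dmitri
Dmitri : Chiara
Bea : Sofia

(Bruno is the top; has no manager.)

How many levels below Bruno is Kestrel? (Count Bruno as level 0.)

Chain from Kestrel up to Bruno: Kestrel → Yuki → Ingrid → Peggy → Bruno. That is 4 steps up, so Kestrel is 4 levels below Bruno.

4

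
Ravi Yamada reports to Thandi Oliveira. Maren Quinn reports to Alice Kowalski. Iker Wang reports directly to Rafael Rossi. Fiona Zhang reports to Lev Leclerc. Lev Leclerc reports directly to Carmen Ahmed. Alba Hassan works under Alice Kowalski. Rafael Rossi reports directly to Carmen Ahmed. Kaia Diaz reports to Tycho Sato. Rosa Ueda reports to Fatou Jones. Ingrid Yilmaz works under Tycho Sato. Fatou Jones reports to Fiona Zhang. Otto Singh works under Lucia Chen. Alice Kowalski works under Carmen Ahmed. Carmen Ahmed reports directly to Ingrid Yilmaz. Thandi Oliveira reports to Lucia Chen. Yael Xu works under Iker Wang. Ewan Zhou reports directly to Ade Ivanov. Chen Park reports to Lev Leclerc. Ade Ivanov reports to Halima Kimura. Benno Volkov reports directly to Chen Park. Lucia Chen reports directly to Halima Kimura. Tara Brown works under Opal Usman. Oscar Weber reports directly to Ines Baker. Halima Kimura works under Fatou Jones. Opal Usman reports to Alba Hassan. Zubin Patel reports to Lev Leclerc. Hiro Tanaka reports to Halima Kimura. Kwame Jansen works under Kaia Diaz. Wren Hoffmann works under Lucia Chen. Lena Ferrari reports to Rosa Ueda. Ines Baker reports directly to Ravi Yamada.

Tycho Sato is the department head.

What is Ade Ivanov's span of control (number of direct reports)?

1

Ade Ivanov directly manages Ewan Zhou. That is 1 direct report.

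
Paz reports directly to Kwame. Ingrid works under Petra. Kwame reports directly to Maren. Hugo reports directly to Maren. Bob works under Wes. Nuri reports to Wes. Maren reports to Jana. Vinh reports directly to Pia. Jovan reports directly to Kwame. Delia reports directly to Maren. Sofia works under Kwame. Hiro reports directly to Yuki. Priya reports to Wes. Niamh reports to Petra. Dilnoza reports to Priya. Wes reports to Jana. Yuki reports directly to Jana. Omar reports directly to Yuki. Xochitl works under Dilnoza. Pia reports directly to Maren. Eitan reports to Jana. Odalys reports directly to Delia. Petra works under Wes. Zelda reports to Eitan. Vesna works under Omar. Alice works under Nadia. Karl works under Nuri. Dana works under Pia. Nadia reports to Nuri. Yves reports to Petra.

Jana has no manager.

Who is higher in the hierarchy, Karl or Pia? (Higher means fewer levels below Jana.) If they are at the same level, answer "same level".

Karl is 3 levels below Jana; Pia is 2. Pia is higher.

Pia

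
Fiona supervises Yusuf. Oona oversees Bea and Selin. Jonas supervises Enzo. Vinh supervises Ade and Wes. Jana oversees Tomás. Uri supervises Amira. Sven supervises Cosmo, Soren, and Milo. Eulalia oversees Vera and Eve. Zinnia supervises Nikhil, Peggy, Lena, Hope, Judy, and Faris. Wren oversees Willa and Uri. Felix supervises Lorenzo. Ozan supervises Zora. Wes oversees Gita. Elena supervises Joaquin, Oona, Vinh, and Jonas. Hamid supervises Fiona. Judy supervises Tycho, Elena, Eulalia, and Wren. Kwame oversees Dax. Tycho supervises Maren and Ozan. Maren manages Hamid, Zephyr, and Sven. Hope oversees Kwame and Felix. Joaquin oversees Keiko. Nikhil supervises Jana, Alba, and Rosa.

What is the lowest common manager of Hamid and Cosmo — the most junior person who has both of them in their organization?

Maren

Hamid's chain of managers is Maren, Tycho, Judy, Zinnia. Cosmo's chain of managers is Sven, Maren, Tycho, Judy, Zinnia. The first manager that appears in both chains is Maren.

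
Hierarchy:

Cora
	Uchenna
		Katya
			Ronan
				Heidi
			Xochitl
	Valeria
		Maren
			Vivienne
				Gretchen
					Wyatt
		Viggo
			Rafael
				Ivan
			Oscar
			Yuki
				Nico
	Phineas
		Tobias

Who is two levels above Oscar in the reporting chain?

Valeria

Oscar reports to Viggo, and Viggo reports to Valeria. So Oscar's skip-level manager is Valeria.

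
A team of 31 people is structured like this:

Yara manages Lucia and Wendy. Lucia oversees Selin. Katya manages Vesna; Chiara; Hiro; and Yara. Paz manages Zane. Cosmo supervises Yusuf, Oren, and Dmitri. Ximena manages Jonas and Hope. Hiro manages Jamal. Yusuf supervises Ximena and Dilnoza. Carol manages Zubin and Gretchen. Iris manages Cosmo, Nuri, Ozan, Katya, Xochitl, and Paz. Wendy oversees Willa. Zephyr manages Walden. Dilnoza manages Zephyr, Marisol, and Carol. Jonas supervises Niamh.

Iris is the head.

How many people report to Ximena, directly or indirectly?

3

Ximena directly manages Hope, Jonas. Hope has no reports. Under Jonas: Niamh (1). So Ximena's organization is 2 direct reports plus everyone under them: 1 + 2 = 3.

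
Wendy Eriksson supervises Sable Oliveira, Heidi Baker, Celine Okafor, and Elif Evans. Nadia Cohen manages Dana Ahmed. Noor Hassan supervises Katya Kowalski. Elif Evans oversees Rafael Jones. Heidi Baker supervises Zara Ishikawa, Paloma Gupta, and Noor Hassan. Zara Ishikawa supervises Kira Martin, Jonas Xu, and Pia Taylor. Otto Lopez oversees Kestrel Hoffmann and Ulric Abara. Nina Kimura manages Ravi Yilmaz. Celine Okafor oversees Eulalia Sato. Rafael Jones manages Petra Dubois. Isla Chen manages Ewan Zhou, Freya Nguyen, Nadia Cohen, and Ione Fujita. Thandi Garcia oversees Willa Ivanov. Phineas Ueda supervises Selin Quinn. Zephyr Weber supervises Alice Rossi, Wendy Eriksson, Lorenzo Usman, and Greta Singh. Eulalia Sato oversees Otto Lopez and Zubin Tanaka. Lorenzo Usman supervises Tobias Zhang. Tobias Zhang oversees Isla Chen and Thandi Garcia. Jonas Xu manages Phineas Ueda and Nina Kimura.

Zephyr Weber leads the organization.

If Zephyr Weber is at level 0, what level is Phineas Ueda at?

5

Chain from Phineas Ueda up to Zephyr Weber: Phineas Ueda → Jonas Xu → Zara Ishikawa → Heidi Baker → Wendy Eriksson → Zephyr Weber. That is 5 steps up, so Phineas Ueda is 5 levels below Zephyr Weber.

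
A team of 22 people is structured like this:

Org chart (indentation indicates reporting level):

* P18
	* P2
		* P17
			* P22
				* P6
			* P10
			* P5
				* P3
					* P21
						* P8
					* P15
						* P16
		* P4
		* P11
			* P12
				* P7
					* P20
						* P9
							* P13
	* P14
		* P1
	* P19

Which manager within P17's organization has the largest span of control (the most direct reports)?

P17

Direct-report counts within P17's organization: P17 has 3; P5 has 1; P3 has 2; P15 has 1; P21 has 1; P22 has 1. The largest is 3, held by P17.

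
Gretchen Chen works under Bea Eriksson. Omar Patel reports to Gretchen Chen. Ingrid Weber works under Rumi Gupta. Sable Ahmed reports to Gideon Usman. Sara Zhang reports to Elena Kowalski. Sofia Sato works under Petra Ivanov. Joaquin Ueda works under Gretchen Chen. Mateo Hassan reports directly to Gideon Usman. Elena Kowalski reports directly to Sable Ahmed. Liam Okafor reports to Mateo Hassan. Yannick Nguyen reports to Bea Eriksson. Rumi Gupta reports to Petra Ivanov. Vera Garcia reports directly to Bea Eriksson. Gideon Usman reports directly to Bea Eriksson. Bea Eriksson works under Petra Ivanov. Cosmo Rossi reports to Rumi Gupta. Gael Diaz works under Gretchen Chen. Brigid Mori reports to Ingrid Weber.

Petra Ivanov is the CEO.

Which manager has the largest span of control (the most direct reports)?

Bea Eriksson

Direct-report counts: Petra Ivanov has 3; Rumi Gupta has 2; Ingrid Weber has 1; Bea Eriksson has 4; Gideon Usman has 2; Mateo Hassan has 1; Sable Ahmed has 1; Elena Kowalski has 1; Gretchen Chen has 3. The largest is 4, held by Bea Eriksson.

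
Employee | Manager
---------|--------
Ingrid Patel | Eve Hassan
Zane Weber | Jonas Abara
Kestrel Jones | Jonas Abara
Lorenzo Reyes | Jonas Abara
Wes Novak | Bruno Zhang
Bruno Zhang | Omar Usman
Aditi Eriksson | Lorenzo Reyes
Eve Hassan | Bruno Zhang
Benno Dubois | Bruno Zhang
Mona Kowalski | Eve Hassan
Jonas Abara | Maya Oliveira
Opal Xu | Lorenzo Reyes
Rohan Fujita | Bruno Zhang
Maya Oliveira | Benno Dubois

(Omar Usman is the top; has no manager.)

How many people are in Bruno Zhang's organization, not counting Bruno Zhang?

13

Bruno Zhang directly manages Eve Hassan, Benno Dubois, Rohan Fujita, Wes Novak. Under Eve Hassan: Mona Kowalski, Ingrid Patel (2). Under Benno Dubois: Maya Oliveira, Jonas Abara, Zane Weber, Kestrel Jones, Lorenzo Reyes, Opal Xu, Aditi Eriksson (7). Rohan Fujita has no reports. Wes Novak has no reports. So Bruno Zhang's organization is 4 direct reports plus everyone under them: 3 + 8 + 1 + 1 = 13.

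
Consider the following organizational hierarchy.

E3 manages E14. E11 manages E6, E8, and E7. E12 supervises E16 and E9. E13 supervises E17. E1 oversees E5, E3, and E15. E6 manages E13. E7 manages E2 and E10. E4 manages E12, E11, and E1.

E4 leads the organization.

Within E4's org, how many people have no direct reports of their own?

9

The people in E4's organization with no one reporting to them are E15, E14, E5, E8, E10, E2, E17, E9, E16. That is 9.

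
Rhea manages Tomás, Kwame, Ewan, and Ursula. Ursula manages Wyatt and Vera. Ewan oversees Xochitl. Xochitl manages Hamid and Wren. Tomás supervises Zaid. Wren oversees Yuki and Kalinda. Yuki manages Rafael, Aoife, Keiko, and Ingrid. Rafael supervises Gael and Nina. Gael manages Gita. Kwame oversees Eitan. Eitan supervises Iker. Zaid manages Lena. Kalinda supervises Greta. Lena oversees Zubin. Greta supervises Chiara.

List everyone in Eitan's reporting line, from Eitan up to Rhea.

Eitan reports to Kwame. Kwame reports to Rhea. Rhea is at the top.

Eitan -> Kwame -> Rhea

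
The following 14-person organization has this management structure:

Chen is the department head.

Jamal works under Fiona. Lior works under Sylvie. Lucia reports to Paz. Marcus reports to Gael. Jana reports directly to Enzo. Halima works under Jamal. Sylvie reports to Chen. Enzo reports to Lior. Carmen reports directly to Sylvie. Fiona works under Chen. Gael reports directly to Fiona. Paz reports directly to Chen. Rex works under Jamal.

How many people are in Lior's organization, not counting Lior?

Lior directly manages Enzo. Under Enzo: Jana (1). That's 2 in total.

2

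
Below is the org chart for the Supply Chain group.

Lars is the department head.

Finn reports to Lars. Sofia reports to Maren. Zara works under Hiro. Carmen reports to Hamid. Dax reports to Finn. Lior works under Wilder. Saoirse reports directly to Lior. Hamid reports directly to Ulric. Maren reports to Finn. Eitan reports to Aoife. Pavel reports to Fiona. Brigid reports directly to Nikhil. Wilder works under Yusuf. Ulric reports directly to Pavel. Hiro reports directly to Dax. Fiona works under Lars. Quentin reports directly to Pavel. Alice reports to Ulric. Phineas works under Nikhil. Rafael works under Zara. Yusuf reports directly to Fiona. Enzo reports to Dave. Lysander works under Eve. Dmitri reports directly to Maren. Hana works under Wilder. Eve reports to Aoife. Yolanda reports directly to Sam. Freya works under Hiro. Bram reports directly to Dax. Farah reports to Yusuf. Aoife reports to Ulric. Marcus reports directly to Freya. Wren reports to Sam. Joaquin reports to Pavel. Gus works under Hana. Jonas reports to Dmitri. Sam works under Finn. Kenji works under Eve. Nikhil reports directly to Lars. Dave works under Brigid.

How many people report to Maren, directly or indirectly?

Maren directly manages Sofia, Dmitri. Sofia has no reports. Under Dmitri: Jonas (1). So Maren's organization is 2 direct reports plus everyone under them: 1 + 2 = 3.

3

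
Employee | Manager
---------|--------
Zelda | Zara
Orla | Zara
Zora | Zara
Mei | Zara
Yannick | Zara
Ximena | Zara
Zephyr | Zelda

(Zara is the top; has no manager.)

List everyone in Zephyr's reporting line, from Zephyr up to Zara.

Zephyr -> Zelda -> Zara

Zephyr reports to Zelda. Zelda reports to Zara. Zara is at the top.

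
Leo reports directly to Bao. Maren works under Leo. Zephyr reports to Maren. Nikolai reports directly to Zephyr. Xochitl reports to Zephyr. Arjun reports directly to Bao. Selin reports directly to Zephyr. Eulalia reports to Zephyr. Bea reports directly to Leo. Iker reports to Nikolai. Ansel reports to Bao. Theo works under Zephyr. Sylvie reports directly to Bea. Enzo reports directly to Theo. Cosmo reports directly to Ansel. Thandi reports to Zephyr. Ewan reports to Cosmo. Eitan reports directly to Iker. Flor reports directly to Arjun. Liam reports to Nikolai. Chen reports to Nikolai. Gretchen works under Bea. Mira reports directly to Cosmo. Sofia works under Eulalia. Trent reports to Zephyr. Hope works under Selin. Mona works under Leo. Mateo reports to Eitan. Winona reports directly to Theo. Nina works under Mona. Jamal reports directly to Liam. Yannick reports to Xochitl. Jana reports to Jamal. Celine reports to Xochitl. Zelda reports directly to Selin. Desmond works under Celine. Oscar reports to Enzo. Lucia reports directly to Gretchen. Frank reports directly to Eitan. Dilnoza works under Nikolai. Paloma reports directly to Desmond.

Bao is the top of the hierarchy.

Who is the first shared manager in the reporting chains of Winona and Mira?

Bao

Winona's chain of managers is Theo, Zephyr, Maren, Leo, Bao. Mira's chain of managers is Cosmo, Ansel, Bao. The first manager that appears in both chains is Bao.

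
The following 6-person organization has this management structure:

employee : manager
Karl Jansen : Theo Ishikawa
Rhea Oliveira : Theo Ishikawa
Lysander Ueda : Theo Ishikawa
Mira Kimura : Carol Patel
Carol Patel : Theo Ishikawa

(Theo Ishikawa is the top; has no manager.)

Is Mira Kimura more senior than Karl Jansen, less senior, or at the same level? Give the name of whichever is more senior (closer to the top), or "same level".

Mira Kimura is 2 levels below Theo Ishikawa; Karl Jansen is 1. Karl Jansen is higher.

Karl Jansen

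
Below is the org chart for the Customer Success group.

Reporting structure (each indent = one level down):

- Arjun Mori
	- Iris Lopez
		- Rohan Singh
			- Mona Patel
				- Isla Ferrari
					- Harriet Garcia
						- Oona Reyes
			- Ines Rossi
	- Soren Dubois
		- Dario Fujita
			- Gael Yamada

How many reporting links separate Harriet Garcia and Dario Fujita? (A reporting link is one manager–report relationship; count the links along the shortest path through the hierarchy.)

7

Harriet Garcia is 5 levels below Arjun Mori, and Dario Fujita is 2 levels below Arjun Mori (their lowest common manager). The shortest path runs up from Harriet Garcia to Arjun Mori and back down to Dario Fujita: 5 + 2 = 7 links.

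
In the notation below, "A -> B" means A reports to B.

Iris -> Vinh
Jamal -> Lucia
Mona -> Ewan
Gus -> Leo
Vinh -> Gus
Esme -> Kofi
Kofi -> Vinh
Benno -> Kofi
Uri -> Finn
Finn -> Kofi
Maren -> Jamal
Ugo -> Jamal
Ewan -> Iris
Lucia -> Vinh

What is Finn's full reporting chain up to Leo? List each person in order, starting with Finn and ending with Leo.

Finn -> Kofi -> Vinh -> Gus -> Leo

Finn reports to Kofi. Kofi reports to Vinh. Vinh reports to Gus. Gus reports to Leo. Leo is at the top.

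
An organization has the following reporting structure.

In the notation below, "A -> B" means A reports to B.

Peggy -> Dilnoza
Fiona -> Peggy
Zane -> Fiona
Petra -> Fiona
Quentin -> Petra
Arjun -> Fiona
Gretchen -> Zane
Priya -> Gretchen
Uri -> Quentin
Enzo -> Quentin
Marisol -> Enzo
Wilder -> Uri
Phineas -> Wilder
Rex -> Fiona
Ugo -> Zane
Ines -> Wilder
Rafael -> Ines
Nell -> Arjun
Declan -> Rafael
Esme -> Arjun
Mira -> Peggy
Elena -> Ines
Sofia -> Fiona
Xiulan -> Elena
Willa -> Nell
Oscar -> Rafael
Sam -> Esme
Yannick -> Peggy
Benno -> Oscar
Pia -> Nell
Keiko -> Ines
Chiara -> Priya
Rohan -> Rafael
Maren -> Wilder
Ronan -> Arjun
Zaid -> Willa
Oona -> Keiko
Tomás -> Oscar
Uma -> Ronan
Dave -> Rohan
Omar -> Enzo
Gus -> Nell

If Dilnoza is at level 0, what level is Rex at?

Chain from Rex up to Dilnoza: Rex → Fiona → Peggy → Dilnoza. That is 3 steps up, so Rex is 3 levels below Dilnoza.

3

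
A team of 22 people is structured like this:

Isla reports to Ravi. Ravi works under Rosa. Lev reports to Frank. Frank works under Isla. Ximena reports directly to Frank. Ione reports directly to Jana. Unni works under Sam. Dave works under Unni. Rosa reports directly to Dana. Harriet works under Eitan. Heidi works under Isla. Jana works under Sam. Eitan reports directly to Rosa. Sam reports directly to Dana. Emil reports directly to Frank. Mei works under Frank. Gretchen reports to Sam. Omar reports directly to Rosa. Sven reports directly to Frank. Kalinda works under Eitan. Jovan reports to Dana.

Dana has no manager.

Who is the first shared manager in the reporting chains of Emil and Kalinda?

Emil's chain of managers is Frank, Isla, Ravi, Rosa, Dana. Kalinda's chain of managers is Eitan, Rosa, Dana. The first manager that appears in both chains is Rosa.

Rosa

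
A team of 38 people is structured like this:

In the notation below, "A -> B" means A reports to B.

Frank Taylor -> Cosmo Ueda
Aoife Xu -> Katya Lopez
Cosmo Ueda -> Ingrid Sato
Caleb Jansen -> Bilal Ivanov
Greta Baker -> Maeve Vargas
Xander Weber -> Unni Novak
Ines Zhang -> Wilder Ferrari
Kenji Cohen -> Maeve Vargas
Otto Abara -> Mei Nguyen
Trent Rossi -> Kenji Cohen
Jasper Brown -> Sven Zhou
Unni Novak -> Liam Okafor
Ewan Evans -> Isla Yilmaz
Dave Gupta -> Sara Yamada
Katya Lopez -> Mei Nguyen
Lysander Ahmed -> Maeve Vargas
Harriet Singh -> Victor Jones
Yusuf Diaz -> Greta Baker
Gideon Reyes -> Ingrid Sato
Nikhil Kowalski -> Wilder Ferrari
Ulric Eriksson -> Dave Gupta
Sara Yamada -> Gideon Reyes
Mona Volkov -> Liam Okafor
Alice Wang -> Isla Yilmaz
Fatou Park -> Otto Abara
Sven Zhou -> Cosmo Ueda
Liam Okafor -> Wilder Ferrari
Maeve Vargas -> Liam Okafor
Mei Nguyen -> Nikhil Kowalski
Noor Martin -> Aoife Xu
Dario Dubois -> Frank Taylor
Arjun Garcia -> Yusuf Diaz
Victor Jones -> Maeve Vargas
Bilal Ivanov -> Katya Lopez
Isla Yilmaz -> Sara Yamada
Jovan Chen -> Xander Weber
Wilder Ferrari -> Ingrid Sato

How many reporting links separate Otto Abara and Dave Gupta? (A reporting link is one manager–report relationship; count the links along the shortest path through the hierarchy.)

Otto Abara is 4 levels below Ingrid Sato, and Dave Gupta is 3 levels below Ingrid Sato (their lowest common manager). The shortest path runs up from Otto Abara to Ingrid Sato and back down to Dave Gupta: 4 + 3 = 7 links.

7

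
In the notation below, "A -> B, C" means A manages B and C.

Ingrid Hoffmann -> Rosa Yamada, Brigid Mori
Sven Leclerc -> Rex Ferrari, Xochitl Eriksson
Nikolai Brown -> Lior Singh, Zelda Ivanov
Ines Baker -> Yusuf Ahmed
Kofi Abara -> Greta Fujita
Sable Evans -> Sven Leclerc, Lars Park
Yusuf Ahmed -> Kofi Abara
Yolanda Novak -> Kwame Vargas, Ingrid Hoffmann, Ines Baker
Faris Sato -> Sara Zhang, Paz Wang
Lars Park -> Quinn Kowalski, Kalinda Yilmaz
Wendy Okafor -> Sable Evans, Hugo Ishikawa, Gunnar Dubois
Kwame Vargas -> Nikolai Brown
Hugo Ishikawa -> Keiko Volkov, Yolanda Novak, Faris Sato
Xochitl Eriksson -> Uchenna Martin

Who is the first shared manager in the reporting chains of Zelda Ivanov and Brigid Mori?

Zelda Ivanov's chain of managers is Nikolai Brown, Kwame Vargas, Yolanda Novak, Hugo Ishikawa, Wendy Okafor. Brigid Mori's chain of managers is Ingrid Hoffmann, Yolanda Novak, Hugo Ishikawa, Wendy Okafor. The first manager that appears in both chains is Yolanda Novak.

Yolanda Novak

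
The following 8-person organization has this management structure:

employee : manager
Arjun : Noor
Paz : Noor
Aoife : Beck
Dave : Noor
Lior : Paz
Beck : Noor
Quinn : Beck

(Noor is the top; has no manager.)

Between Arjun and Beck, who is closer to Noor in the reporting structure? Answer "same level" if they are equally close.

Both Arjun and Beck are 1 level below Noor.

same level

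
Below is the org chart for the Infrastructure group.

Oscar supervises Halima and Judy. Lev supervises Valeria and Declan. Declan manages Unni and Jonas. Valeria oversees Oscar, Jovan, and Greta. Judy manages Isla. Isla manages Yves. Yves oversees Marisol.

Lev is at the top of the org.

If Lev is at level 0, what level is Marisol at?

6

Chain from Marisol up to Lev: Marisol → Yves → Isla → Judy → Oscar → Valeria → Lev. That is 6 steps up, so Marisol is 6 levels below Lev.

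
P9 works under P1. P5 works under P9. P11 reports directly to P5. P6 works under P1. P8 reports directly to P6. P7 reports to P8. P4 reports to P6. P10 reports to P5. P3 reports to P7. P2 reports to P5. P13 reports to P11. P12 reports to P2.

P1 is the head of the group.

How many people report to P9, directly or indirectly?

P9 directly manages P5. Under P5: P2, P12, P10, P11, P13 (5). That's 6 in total.

6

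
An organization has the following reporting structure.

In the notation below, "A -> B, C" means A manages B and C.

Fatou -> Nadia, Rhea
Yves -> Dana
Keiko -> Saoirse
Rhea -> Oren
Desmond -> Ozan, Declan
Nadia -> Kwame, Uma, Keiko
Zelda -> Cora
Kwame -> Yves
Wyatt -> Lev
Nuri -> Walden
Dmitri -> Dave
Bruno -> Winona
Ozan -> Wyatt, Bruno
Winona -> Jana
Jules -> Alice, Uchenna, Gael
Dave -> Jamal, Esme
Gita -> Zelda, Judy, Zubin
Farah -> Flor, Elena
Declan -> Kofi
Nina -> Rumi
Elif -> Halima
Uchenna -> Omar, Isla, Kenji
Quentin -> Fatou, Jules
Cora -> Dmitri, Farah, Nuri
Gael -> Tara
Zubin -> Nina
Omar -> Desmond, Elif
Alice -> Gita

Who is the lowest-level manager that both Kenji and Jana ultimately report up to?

Uchenna

Kenji's chain of managers is Uchenna, Jules, Quentin. Jana's chain of managers is Winona, Bruno, Ozan, Desmond, Omar, Uchenna, Jules, Quentin. The first manager that appears in both chains is Uchenna.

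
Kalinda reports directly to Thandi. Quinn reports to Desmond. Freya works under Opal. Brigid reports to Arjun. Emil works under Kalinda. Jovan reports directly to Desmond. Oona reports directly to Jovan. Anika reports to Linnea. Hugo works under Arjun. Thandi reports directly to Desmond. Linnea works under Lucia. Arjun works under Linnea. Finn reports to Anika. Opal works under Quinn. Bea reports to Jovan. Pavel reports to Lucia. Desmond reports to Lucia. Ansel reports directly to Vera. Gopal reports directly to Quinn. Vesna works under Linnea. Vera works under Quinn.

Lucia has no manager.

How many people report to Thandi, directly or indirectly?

Thandi directly manages Kalinda. Under Kalinda: Emil (1). That's 2 in total.

2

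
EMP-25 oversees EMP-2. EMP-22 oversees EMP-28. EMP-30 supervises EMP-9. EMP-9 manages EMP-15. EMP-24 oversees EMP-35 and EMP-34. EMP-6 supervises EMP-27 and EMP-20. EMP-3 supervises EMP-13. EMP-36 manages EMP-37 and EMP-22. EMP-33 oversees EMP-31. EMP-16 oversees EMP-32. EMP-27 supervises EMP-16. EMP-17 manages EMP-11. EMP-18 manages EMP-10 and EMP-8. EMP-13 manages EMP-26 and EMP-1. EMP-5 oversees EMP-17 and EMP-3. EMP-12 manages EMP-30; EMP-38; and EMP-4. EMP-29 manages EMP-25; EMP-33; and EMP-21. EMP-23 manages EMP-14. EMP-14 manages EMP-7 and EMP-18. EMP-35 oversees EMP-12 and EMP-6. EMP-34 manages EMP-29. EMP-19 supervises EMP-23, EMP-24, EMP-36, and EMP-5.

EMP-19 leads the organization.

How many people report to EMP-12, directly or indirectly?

EMP-12 directly manages EMP-30, EMP-38, EMP-4. Under EMP-30: EMP-9, EMP-15 (2). EMP-38 has no reports. EMP-4 has no reports. So EMP-12's organization is 3 direct reports plus everyone under them: 3 + 1 + 1 = 5.

5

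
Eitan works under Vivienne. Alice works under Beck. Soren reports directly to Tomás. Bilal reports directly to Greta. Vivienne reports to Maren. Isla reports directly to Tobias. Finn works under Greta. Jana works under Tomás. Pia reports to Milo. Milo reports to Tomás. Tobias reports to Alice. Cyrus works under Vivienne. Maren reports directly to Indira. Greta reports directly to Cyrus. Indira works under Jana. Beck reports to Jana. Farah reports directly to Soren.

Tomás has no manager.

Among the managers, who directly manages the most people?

Direct-report counts: Tomás has 3; Milo has 1; Jana has 2; Beck has 1; Alice has 1; Tobias has 1; Indira has 1; Maren has 1; Vivienne has 2; Cyrus has 1; Greta has 2; Soren has 1. The largest is 3, held by Tomás.

Tomás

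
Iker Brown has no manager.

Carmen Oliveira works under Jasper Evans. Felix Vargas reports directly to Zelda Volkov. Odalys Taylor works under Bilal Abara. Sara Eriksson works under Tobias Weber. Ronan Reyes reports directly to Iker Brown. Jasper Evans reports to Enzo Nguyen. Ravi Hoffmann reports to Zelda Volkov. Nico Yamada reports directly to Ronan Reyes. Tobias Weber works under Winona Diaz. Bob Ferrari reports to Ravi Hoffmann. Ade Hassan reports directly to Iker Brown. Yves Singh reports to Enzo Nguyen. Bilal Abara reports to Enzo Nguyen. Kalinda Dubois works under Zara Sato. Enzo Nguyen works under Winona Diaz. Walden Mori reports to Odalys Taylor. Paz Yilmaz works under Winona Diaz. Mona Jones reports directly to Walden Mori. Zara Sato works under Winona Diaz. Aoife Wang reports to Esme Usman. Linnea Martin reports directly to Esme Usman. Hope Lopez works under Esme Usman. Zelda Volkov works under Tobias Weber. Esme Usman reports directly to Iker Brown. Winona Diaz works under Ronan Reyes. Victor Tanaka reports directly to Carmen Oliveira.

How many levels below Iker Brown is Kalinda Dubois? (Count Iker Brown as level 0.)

Chain from Kalinda Dubois up to Iker Brown: Kalinda Dubois → Zara Sato → Winona Diaz → Ronan Reyes → Iker Brown. That is 4 steps up, so Kalinda Dubois is 4 levels below Iker Brown.

4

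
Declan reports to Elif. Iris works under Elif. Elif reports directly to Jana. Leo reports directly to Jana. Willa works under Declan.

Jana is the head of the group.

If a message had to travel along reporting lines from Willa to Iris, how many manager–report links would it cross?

Willa is 2 levels below Elif, and Iris is 1 level below Elif (their lowest common manager). The shortest path runs up from Willa to Elif and back down to Iris: 2 + 1 = 3 links.

3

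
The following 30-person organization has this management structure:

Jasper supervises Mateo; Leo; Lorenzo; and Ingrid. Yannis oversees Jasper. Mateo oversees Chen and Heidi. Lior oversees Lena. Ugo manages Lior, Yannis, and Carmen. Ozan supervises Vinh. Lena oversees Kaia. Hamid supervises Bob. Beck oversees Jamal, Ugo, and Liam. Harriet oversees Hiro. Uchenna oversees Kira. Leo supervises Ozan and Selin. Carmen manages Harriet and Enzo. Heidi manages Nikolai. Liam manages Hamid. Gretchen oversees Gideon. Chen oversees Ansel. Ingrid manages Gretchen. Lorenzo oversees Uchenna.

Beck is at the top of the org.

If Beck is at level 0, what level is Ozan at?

5

Chain from Ozan up to Beck: Ozan → Leo → Jasper → Yannis → Ugo → Beck. That is 5 steps up, so Ozan is 5 levels below Beck.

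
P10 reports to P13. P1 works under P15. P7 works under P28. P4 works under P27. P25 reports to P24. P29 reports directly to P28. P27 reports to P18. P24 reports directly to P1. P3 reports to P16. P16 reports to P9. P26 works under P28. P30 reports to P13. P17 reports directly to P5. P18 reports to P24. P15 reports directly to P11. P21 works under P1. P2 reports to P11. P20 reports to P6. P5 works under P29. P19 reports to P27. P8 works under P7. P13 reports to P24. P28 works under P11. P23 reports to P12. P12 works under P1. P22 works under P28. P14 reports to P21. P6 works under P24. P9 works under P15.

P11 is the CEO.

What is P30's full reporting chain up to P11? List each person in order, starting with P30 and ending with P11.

P30 -> P13 -> P24 -> P1 -> P15 -> P11

P30 reports to P13. P13 reports to P24. P24 reports to P1. P1 reports to P15. P15 reports to P11. P11 is at the top.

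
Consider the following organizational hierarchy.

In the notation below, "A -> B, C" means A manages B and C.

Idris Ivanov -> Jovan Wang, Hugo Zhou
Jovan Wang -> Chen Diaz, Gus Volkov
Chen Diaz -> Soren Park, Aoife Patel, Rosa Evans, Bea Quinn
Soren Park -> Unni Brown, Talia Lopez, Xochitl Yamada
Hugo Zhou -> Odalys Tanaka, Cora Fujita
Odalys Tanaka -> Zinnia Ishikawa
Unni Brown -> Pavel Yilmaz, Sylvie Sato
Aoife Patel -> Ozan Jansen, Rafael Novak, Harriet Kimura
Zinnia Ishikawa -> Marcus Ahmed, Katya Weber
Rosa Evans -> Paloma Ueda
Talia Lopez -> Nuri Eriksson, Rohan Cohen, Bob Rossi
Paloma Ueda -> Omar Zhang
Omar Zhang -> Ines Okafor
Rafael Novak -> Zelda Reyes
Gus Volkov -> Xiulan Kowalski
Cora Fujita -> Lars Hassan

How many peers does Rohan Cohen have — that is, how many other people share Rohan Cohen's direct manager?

2

Rohan Cohen reports to Talia Lopez. Talia Lopez's other direct reports are Nuri Eriksson, Bob Rossi — 2 peers.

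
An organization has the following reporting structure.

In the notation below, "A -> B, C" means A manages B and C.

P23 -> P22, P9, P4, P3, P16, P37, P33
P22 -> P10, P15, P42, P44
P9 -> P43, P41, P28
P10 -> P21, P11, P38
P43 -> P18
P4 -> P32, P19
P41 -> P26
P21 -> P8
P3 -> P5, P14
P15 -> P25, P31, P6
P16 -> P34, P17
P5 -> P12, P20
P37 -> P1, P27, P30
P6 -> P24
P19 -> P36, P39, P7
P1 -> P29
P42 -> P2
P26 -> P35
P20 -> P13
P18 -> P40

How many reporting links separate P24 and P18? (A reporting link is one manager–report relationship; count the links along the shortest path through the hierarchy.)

P24 is 4 levels below P23, and P18 is 3 levels below P23 (their lowest common manager). The shortest path runs up from P24 to P23 and back down to P18: 4 + 3 = 7 links.

7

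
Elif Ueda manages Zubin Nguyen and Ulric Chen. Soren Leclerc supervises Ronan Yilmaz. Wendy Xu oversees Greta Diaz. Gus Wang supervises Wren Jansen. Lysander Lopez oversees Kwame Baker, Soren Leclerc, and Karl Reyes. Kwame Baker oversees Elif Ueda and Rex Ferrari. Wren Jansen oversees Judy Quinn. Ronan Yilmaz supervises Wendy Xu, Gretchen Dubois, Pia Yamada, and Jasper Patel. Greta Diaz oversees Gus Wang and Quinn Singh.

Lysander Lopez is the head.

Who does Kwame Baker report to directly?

Lysander Lopez

Kwame Baker reports directly to Lysander Lopez.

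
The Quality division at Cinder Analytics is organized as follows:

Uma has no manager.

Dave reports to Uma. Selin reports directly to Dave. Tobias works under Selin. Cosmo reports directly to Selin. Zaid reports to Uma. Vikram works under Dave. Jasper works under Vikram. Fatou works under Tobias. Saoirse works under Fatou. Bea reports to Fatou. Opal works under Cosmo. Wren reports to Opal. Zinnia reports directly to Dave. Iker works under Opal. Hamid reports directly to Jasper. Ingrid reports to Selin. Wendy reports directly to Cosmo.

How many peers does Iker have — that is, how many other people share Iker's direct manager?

1

Iker reports to Opal. Opal's other direct reports are Wren — 1 peer.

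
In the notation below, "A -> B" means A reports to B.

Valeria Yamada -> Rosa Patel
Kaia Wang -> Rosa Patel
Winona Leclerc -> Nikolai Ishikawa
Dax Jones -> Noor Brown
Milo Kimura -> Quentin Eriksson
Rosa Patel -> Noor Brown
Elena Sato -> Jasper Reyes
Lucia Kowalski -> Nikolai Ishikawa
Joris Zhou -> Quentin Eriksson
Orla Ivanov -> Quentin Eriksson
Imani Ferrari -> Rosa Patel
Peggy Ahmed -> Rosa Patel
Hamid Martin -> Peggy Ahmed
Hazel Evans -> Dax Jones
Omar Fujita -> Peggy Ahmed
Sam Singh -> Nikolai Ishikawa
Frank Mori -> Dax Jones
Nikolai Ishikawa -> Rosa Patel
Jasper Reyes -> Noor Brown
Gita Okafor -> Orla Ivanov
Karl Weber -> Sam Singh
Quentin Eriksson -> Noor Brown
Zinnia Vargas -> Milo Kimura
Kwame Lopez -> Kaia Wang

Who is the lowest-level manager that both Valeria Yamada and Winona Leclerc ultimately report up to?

Valeria Yamada's chain of managers is Rosa Patel, Noor Brown. Winona Leclerc's chain of managers is Nikolai Ishikawa, Rosa Patel, Noor Brown. The first manager that appears in both chains is Rosa Patel.

Rosa Patel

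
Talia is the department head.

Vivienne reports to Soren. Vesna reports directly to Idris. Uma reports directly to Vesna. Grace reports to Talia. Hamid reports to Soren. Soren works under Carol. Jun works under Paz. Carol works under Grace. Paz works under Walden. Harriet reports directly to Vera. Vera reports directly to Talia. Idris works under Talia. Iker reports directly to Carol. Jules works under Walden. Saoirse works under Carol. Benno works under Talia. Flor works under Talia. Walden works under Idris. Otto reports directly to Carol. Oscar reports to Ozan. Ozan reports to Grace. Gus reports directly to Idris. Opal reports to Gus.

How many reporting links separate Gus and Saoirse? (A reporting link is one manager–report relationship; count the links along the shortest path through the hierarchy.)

5

Gus is 2 levels below Talia, and Saoirse is 3 levels below Talia (their lowest common manager). The shortest path runs up from Gus to Talia and back down to Saoirse: 2 + 3 = 5 links.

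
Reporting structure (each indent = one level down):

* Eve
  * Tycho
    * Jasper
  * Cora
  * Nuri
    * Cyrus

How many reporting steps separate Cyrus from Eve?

Chain from Cyrus up to Eve: Cyrus → Nuri → Eve. That is 2 steps up, so Cyrus is 2 levels below Eve.

2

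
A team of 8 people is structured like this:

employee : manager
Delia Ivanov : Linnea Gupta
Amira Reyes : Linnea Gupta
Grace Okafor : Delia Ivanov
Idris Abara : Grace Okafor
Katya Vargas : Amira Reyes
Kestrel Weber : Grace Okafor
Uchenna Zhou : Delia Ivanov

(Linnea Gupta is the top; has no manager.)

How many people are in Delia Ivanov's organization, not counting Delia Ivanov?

Delia Ivanov directly manages Grace Okafor, Uchenna Zhou. Under Grace Okafor: Kestrel Weber, Idris Abara (2). Uchenna Zhou has no reports. So Delia Ivanov's organization is 2 direct reports plus everyone under them: 3 + 1 = 4.

4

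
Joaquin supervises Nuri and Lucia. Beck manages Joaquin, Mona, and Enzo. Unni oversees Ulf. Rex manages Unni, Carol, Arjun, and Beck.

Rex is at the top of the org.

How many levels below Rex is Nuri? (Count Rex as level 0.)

3

Chain from Nuri up to Rex: Nuri → Joaquin → Beck → Rex. That is 3 steps up, so Nuri is 3 levels below Rex.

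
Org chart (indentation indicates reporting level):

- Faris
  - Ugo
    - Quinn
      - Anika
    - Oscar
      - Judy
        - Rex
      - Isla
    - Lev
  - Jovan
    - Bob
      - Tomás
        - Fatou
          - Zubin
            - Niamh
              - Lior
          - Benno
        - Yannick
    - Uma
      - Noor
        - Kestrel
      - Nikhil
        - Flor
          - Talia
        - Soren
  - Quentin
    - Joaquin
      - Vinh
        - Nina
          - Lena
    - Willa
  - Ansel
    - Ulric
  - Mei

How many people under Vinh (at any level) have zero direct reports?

1

The only person in Vinh's organization with no one reporting to them is Lena. That is 1.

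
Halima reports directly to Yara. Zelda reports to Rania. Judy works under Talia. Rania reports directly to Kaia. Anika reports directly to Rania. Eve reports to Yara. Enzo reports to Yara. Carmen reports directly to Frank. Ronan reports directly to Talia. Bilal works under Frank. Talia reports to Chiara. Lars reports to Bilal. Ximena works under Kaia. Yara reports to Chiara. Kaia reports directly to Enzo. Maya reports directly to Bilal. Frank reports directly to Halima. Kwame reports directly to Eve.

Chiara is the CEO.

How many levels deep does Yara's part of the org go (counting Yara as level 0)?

The longest chain under Yara runs Yara → Enzo → Kaia → Rania → Anika, which is 4 levels below Yara.

4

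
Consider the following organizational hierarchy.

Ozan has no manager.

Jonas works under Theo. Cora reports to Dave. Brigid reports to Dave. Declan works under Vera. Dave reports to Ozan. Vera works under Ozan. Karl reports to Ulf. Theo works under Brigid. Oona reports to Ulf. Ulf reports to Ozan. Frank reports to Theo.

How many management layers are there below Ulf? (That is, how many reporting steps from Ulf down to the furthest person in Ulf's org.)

The longest chain under Ulf runs Ulf → Karl, which is 1 level below Ulf.

1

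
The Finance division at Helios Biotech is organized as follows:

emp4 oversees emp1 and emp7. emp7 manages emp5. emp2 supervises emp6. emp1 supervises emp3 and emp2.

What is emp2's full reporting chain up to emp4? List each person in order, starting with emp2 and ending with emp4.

emp2 reports to emp1. emp1 reports to emp4. emp4 is at the top.

emp2 -> emp1 -> emp4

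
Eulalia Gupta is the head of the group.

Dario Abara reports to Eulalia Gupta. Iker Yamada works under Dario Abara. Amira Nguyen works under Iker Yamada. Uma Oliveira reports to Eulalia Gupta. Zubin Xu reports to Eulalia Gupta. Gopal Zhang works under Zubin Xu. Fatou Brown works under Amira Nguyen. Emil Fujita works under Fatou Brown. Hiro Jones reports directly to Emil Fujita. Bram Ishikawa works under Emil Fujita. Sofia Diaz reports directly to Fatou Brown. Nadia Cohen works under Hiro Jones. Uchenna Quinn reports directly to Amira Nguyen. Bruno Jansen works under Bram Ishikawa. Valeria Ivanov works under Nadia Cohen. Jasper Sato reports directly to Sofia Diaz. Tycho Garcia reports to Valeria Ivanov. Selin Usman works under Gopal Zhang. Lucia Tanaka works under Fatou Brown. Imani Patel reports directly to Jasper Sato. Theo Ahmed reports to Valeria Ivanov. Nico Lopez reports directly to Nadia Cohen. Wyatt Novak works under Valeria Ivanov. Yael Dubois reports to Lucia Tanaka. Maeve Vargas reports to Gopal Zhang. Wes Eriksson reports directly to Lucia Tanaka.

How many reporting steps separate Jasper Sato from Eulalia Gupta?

6

Chain from Jasper Sato up to Eulalia Gupta: Jasper Sato → Sofia Diaz → Fatou Brown → Amira Nguyen → Iker Yamada → Dario Abara → Eulalia Gupta. That is 6 steps up, so Jasper Sato is 6 levels below Eulalia Gupta.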